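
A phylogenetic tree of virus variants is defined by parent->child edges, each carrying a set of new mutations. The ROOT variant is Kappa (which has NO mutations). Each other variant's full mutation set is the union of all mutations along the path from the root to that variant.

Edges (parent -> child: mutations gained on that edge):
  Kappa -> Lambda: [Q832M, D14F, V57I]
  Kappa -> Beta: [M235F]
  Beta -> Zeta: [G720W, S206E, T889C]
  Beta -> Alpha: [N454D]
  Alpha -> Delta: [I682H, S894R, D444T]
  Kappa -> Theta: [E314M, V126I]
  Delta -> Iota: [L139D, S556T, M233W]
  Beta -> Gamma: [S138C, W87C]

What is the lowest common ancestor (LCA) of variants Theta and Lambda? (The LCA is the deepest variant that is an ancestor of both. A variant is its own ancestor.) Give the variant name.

Answer: Kappa

Derivation:
Path from root to Theta: Kappa -> Theta
  ancestors of Theta: {Kappa, Theta}
Path from root to Lambda: Kappa -> Lambda
  ancestors of Lambda: {Kappa, Lambda}
Common ancestors: {Kappa}
Walk up from Lambda: Lambda (not in ancestors of Theta), Kappa (in ancestors of Theta)
Deepest common ancestor (LCA) = Kappa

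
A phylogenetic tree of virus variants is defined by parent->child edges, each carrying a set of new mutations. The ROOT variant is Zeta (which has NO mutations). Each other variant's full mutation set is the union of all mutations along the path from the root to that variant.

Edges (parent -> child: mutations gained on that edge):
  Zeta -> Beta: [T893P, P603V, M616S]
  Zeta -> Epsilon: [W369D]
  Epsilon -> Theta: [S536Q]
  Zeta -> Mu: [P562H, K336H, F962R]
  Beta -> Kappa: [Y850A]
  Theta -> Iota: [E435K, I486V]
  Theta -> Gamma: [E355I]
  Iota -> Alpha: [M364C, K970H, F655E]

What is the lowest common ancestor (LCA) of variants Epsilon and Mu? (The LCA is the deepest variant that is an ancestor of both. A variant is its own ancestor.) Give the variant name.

Answer: Zeta

Derivation:
Path from root to Epsilon: Zeta -> Epsilon
  ancestors of Epsilon: {Zeta, Epsilon}
Path from root to Mu: Zeta -> Mu
  ancestors of Mu: {Zeta, Mu}
Common ancestors: {Zeta}
Walk up from Mu: Mu (not in ancestors of Epsilon), Zeta (in ancestors of Epsilon)
Deepest common ancestor (LCA) = Zeta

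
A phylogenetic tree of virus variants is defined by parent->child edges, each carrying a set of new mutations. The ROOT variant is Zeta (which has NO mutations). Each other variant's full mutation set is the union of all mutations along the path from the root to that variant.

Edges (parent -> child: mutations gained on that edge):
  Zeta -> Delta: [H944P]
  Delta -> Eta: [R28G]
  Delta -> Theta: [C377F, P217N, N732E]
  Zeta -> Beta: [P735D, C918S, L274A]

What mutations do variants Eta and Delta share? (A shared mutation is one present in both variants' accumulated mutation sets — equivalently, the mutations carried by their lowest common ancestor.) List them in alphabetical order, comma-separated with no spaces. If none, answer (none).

Answer: H944P

Derivation:
Accumulating mutations along path to Eta:
  At Zeta: gained [] -> total []
  At Delta: gained ['H944P'] -> total ['H944P']
  At Eta: gained ['R28G'] -> total ['H944P', 'R28G']
Mutations(Eta) = ['H944P', 'R28G']
Accumulating mutations along path to Delta:
  At Zeta: gained [] -> total []
  At Delta: gained ['H944P'] -> total ['H944P']
Mutations(Delta) = ['H944P']
Intersection: ['H944P', 'R28G'] ∩ ['H944P'] = ['H944P']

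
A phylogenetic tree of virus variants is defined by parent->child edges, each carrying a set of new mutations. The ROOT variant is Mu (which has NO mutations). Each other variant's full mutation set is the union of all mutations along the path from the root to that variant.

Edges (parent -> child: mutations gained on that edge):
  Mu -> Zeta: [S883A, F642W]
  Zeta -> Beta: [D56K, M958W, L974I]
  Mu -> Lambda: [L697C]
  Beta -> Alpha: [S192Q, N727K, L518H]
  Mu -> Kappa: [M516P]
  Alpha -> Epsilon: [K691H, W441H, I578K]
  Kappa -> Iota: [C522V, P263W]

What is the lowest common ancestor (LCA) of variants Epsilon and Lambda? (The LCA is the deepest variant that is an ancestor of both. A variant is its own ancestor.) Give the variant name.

Path from root to Epsilon: Mu -> Zeta -> Beta -> Alpha -> Epsilon
  ancestors of Epsilon: {Mu, Zeta, Beta, Alpha, Epsilon}
Path from root to Lambda: Mu -> Lambda
  ancestors of Lambda: {Mu, Lambda}
Common ancestors: {Mu}
Walk up from Lambda: Lambda (not in ancestors of Epsilon), Mu (in ancestors of Epsilon)
Deepest common ancestor (LCA) = Mu

Answer: Mu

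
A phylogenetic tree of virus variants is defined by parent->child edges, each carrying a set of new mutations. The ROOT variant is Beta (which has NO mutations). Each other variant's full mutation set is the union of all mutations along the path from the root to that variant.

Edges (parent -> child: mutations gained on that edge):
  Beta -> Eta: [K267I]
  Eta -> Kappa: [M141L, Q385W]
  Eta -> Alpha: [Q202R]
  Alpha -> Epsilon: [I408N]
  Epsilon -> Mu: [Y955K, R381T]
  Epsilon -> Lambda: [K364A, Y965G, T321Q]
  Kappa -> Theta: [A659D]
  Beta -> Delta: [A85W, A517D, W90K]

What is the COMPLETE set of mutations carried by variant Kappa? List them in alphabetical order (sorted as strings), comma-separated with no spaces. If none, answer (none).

Answer: K267I,M141L,Q385W

Derivation:
At Beta: gained [] -> total []
At Eta: gained ['K267I'] -> total ['K267I']
At Kappa: gained ['M141L', 'Q385W'] -> total ['K267I', 'M141L', 'Q385W']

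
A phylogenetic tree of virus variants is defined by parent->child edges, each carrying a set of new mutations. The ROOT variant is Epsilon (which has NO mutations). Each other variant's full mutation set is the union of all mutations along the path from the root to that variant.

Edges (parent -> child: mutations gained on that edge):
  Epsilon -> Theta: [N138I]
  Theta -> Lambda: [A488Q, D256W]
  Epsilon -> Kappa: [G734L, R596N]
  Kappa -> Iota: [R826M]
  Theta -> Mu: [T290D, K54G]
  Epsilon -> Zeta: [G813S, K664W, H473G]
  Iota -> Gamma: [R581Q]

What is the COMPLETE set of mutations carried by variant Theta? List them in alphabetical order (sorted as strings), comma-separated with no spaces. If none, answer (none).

Answer: N138I

Derivation:
At Epsilon: gained [] -> total []
At Theta: gained ['N138I'] -> total ['N138I']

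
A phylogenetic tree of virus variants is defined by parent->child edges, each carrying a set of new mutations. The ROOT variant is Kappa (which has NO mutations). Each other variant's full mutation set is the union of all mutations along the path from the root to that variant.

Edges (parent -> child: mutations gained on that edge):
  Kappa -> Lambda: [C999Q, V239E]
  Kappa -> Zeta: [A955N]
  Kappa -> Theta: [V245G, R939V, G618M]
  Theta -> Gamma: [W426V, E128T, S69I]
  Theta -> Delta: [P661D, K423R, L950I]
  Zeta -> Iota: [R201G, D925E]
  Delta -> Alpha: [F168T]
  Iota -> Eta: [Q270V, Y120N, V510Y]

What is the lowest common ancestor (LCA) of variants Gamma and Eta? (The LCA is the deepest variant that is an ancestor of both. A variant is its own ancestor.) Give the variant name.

Answer: Kappa

Derivation:
Path from root to Gamma: Kappa -> Theta -> Gamma
  ancestors of Gamma: {Kappa, Theta, Gamma}
Path from root to Eta: Kappa -> Zeta -> Iota -> Eta
  ancestors of Eta: {Kappa, Zeta, Iota, Eta}
Common ancestors: {Kappa}
Walk up from Eta: Eta (not in ancestors of Gamma), Iota (not in ancestors of Gamma), Zeta (not in ancestors of Gamma), Kappa (in ancestors of Gamma)
Deepest common ancestor (LCA) = Kappa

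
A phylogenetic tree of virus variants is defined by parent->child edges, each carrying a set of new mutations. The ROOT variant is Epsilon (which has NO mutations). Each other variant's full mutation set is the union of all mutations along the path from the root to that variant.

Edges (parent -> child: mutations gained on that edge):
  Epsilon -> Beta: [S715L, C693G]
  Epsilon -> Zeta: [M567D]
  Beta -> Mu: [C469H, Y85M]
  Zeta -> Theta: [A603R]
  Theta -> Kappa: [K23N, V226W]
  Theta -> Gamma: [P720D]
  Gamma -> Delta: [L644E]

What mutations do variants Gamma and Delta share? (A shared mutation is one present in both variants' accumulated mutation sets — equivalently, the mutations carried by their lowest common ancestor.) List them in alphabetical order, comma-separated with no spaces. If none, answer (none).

Answer: A603R,M567D,P720D

Derivation:
Accumulating mutations along path to Gamma:
  At Epsilon: gained [] -> total []
  At Zeta: gained ['M567D'] -> total ['M567D']
  At Theta: gained ['A603R'] -> total ['A603R', 'M567D']
  At Gamma: gained ['P720D'] -> total ['A603R', 'M567D', 'P720D']
Mutations(Gamma) = ['A603R', 'M567D', 'P720D']
Accumulating mutations along path to Delta:
  At Epsilon: gained [] -> total []
  At Zeta: gained ['M567D'] -> total ['M567D']
  At Theta: gained ['A603R'] -> total ['A603R', 'M567D']
  At Gamma: gained ['P720D'] -> total ['A603R', 'M567D', 'P720D']
  At Delta: gained ['L644E'] -> total ['A603R', 'L644E', 'M567D', 'P720D']
Mutations(Delta) = ['A603R', 'L644E', 'M567D', 'P720D']
Intersection: ['A603R', 'M567D', 'P720D'] ∩ ['A603R', 'L644E', 'M567D', 'P720D'] = ['A603R', 'M567D', 'P720D']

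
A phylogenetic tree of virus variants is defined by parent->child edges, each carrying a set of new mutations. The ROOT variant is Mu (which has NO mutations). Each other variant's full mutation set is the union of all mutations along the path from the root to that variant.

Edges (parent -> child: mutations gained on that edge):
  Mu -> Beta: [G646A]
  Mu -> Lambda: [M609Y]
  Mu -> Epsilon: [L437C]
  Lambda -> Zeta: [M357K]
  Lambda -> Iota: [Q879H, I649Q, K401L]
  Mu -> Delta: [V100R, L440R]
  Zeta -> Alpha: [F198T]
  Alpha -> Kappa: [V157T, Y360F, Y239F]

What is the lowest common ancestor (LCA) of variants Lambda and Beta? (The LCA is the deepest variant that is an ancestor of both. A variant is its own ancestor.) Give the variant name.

Answer: Mu

Derivation:
Path from root to Lambda: Mu -> Lambda
  ancestors of Lambda: {Mu, Lambda}
Path from root to Beta: Mu -> Beta
  ancestors of Beta: {Mu, Beta}
Common ancestors: {Mu}
Walk up from Beta: Beta (not in ancestors of Lambda), Mu (in ancestors of Lambda)
Deepest common ancestor (LCA) = Mu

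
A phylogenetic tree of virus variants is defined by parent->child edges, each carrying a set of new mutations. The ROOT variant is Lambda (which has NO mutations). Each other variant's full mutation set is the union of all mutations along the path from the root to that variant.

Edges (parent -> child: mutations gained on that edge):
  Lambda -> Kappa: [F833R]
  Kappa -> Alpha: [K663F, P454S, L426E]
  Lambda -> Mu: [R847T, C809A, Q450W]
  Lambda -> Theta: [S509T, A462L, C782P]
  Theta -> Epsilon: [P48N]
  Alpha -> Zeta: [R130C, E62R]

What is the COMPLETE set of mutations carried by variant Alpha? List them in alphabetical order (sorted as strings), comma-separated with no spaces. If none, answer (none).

At Lambda: gained [] -> total []
At Kappa: gained ['F833R'] -> total ['F833R']
At Alpha: gained ['K663F', 'P454S', 'L426E'] -> total ['F833R', 'K663F', 'L426E', 'P454S']

Answer: F833R,K663F,L426E,P454S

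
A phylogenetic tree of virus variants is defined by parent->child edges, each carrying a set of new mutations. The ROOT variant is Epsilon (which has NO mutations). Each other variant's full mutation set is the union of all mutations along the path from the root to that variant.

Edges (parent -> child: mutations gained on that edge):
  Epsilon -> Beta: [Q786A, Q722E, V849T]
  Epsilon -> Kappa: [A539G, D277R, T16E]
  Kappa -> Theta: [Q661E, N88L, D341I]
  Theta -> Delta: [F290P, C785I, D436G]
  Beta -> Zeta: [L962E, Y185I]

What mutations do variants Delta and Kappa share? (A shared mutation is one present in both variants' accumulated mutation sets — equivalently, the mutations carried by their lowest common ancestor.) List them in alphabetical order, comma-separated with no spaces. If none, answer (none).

Accumulating mutations along path to Delta:
  At Epsilon: gained [] -> total []
  At Kappa: gained ['A539G', 'D277R', 'T16E'] -> total ['A539G', 'D277R', 'T16E']
  At Theta: gained ['Q661E', 'N88L', 'D341I'] -> total ['A539G', 'D277R', 'D341I', 'N88L', 'Q661E', 'T16E']
  At Delta: gained ['F290P', 'C785I', 'D436G'] -> total ['A539G', 'C785I', 'D277R', 'D341I', 'D436G', 'F290P', 'N88L', 'Q661E', 'T16E']
Mutations(Delta) = ['A539G', 'C785I', 'D277R', 'D341I', 'D436G', 'F290P', 'N88L', 'Q661E', 'T16E']
Accumulating mutations along path to Kappa:
  At Epsilon: gained [] -> total []
  At Kappa: gained ['A539G', 'D277R', 'T16E'] -> total ['A539G', 'D277R', 'T16E']
Mutations(Kappa) = ['A539G', 'D277R', 'T16E']
Intersection: ['A539G', 'C785I', 'D277R', 'D341I', 'D436G', 'F290P', 'N88L', 'Q661E', 'T16E'] ∩ ['A539G', 'D277R', 'T16E'] = ['A539G', 'D277R', 'T16E']

Answer: A539G,D277R,T16E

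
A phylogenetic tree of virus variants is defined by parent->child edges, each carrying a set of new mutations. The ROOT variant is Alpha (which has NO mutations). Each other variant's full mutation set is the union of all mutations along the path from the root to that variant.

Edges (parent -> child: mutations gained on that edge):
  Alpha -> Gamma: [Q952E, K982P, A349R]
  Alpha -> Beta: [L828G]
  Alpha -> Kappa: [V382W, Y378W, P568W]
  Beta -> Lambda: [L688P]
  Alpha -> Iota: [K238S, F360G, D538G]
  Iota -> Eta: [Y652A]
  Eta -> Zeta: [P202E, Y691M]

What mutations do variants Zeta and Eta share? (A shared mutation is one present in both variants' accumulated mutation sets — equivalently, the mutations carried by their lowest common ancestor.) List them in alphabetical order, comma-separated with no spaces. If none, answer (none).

Answer: D538G,F360G,K238S,Y652A

Derivation:
Accumulating mutations along path to Zeta:
  At Alpha: gained [] -> total []
  At Iota: gained ['K238S', 'F360G', 'D538G'] -> total ['D538G', 'F360G', 'K238S']
  At Eta: gained ['Y652A'] -> total ['D538G', 'F360G', 'K238S', 'Y652A']
  At Zeta: gained ['P202E', 'Y691M'] -> total ['D538G', 'F360G', 'K238S', 'P202E', 'Y652A', 'Y691M']
Mutations(Zeta) = ['D538G', 'F360G', 'K238S', 'P202E', 'Y652A', 'Y691M']
Accumulating mutations along path to Eta:
  At Alpha: gained [] -> total []
  At Iota: gained ['K238S', 'F360G', 'D538G'] -> total ['D538G', 'F360G', 'K238S']
  At Eta: gained ['Y652A'] -> total ['D538G', 'F360G', 'K238S', 'Y652A']
Mutations(Eta) = ['D538G', 'F360G', 'K238S', 'Y652A']
Intersection: ['D538G', 'F360G', 'K238S', 'P202E', 'Y652A', 'Y691M'] ∩ ['D538G', 'F360G', 'K238S', 'Y652A'] = ['D538G', 'F360G', 'K238S', 'Y652A']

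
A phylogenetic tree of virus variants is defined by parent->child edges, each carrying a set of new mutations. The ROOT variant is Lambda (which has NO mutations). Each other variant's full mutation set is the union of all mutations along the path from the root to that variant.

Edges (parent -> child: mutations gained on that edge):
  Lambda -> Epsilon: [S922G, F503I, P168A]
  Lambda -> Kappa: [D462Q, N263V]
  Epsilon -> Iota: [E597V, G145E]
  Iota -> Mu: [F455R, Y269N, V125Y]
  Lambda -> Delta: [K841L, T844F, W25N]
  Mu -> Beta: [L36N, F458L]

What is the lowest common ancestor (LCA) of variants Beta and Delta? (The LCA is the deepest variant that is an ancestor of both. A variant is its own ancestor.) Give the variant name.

Path from root to Beta: Lambda -> Epsilon -> Iota -> Mu -> Beta
  ancestors of Beta: {Lambda, Epsilon, Iota, Mu, Beta}
Path from root to Delta: Lambda -> Delta
  ancestors of Delta: {Lambda, Delta}
Common ancestors: {Lambda}
Walk up from Delta: Delta (not in ancestors of Beta), Lambda (in ancestors of Beta)
Deepest common ancestor (LCA) = Lambda

Answer: Lambda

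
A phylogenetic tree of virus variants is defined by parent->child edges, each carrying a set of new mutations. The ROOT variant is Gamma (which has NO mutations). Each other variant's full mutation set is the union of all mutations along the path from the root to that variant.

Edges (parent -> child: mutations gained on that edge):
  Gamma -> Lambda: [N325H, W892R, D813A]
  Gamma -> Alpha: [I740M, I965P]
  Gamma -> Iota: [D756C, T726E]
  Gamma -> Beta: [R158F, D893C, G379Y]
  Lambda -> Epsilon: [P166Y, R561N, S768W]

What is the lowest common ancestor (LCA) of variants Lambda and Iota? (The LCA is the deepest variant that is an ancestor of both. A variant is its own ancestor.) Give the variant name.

Answer: Gamma

Derivation:
Path from root to Lambda: Gamma -> Lambda
  ancestors of Lambda: {Gamma, Lambda}
Path from root to Iota: Gamma -> Iota
  ancestors of Iota: {Gamma, Iota}
Common ancestors: {Gamma}
Walk up from Iota: Iota (not in ancestors of Lambda), Gamma (in ancestors of Lambda)
Deepest common ancestor (LCA) = Gamma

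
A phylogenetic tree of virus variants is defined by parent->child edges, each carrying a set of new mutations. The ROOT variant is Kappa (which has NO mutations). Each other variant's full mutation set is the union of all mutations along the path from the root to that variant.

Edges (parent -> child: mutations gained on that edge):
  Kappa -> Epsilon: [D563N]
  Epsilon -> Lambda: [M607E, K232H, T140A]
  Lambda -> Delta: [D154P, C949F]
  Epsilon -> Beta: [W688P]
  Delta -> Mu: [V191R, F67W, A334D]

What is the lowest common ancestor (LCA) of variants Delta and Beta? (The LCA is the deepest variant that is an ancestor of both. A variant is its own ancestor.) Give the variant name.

Answer: Epsilon

Derivation:
Path from root to Delta: Kappa -> Epsilon -> Lambda -> Delta
  ancestors of Delta: {Kappa, Epsilon, Lambda, Delta}
Path from root to Beta: Kappa -> Epsilon -> Beta
  ancestors of Beta: {Kappa, Epsilon, Beta}
Common ancestors: {Kappa, Epsilon}
Walk up from Beta: Beta (not in ancestors of Delta), Epsilon (in ancestors of Delta), Kappa (in ancestors of Delta)
Deepest common ancestor (LCA) = Epsilon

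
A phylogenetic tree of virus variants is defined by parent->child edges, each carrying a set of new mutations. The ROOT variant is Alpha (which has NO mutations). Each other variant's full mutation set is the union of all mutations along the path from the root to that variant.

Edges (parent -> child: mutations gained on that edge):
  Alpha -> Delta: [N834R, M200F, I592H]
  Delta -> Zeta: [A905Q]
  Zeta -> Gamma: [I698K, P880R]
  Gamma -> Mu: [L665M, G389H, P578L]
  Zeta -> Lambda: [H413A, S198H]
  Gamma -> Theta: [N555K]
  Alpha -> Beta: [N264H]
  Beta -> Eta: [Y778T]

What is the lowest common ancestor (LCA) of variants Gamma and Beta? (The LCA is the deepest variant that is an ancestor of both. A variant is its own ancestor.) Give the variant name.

Answer: Alpha

Derivation:
Path from root to Gamma: Alpha -> Delta -> Zeta -> Gamma
  ancestors of Gamma: {Alpha, Delta, Zeta, Gamma}
Path from root to Beta: Alpha -> Beta
  ancestors of Beta: {Alpha, Beta}
Common ancestors: {Alpha}
Walk up from Beta: Beta (not in ancestors of Gamma), Alpha (in ancestors of Gamma)
Deepest common ancestor (LCA) = Alpha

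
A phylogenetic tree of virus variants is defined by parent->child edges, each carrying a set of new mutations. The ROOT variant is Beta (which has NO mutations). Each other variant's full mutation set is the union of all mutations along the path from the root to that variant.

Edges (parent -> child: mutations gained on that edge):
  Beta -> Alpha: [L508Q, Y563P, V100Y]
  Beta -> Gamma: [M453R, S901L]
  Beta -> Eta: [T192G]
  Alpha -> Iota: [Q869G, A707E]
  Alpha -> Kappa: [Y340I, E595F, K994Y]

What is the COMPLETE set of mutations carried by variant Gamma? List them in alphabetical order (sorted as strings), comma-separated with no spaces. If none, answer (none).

At Beta: gained [] -> total []
At Gamma: gained ['M453R', 'S901L'] -> total ['M453R', 'S901L']

Answer: M453R,S901L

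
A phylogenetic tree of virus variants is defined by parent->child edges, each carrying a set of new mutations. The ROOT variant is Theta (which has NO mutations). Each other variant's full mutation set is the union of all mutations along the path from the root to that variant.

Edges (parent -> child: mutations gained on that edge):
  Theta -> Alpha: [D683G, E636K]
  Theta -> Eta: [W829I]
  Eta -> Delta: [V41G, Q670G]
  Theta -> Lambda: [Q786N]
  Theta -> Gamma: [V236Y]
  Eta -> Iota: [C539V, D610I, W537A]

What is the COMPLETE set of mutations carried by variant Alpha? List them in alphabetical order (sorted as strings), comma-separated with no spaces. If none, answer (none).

At Theta: gained [] -> total []
At Alpha: gained ['D683G', 'E636K'] -> total ['D683G', 'E636K']

Answer: D683G,E636K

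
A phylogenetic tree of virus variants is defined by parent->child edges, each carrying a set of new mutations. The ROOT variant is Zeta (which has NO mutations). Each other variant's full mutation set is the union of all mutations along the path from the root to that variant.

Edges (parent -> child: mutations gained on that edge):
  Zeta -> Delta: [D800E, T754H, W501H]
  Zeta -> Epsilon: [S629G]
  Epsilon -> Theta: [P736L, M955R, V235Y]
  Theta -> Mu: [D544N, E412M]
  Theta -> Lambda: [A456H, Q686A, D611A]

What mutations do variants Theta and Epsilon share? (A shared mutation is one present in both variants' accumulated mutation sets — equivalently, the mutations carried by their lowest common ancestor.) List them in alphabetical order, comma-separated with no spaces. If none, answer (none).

Answer: S629G

Derivation:
Accumulating mutations along path to Theta:
  At Zeta: gained [] -> total []
  At Epsilon: gained ['S629G'] -> total ['S629G']
  At Theta: gained ['P736L', 'M955R', 'V235Y'] -> total ['M955R', 'P736L', 'S629G', 'V235Y']
Mutations(Theta) = ['M955R', 'P736L', 'S629G', 'V235Y']
Accumulating mutations along path to Epsilon:
  At Zeta: gained [] -> total []
  At Epsilon: gained ['S629G'] -> total ['S629G']
Mutations(Epsilon) = ['S629G']
Intersection: ['M955R', 'P736L', 'S629G', 'V235Y'] ∩ ['S629G'] = ['S629G']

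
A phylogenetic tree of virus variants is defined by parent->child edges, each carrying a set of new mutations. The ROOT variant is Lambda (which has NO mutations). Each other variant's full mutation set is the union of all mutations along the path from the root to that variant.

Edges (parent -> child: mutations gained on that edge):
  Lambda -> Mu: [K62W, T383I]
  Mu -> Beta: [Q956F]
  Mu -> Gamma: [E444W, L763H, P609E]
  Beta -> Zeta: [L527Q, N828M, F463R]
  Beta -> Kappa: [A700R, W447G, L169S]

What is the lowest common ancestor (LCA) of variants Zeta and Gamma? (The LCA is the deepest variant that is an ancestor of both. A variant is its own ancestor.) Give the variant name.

Path from root to Zeta: Lambda -> Mu -> Beta -> Zeta
  ancestors of Zeta: {Lambda, Mu, Beta, Zeta}
Path from root to Gamma: Lambda -> Mu -> Gamma
  ancestors of Gamma: {Lambda, Mu, Gamma}
Common ancestors: {Lambda, Mu}
Walk up from Gamma: Gamma (not in ancestors of Zeta), Mu (in ancestors of Zeta), Lambda (in ancestors of Zeta)
Deepest common ancestor (LCA) = Mu

Answer: Mu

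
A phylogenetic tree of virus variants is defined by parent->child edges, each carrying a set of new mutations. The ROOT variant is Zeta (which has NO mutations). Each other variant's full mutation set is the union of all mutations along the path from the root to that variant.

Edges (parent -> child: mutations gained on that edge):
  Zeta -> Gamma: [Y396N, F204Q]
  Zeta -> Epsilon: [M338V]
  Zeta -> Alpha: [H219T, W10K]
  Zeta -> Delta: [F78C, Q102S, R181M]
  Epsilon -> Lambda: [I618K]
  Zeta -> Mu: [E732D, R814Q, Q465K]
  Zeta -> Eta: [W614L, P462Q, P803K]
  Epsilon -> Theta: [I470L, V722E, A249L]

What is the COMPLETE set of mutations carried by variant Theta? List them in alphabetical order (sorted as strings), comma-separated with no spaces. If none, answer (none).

At Zeta: gained [] -> total []
At Epsilon: gained ['M338V'] -> total ['M338V']
At Theta: gained ['I470L', 'V722E', 'A249L'] -> total ['A249L', 'I470L', 'M338V', 'V722E']

Answer: A249L,I470L,M338V,V722E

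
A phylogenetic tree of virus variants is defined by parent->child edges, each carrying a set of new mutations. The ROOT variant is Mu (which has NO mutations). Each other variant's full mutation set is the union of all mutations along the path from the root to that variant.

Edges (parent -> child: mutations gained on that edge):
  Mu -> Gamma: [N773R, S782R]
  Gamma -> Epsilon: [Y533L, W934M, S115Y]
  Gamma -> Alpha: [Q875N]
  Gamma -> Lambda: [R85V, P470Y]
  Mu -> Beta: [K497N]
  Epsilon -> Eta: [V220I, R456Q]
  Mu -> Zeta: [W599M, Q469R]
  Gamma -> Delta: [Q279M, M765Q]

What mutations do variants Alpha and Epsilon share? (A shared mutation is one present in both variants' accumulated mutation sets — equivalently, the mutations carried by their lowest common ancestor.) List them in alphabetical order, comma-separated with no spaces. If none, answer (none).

Answer: N773R,S782R

Derivation:
Accumulating mutations along path to Alpha:
  At Mu: gained [] -> total []
  At Gamma: gained ['N773R', 'S782R'] -> total ['N773R', 'S782R']
  At Alpha: gained ['Q875N'] -> total ['N773R', 'Q875N', 'S782R']
Mutations(Alpha) = ['N773R', 'Q875N', 'S782R']
Accumulating mutations along path to Epsilon:
  At Mu: gained [] -> total []
  At Gamma: gained ['N773R', 'S782R'] -> total ['N773R', 'S782R']
  At Epsilon: gained ['Y533L', 'W934M', 'S115Y'] -> total ['N773R', 'S115Y', 'S782R', 'W934M', 'Y533L']
Mutations(Epsilon) = ['N773R', 'S115Y', 'S782R', 'W934M', 'Y533L']
Intersection: ['N773R', 'Q875N', 'S782R'] ∩ ['N773R', 'S115Y', 'S782R', 'W934M', 'Y533L'] = ['N773R', 'S782R']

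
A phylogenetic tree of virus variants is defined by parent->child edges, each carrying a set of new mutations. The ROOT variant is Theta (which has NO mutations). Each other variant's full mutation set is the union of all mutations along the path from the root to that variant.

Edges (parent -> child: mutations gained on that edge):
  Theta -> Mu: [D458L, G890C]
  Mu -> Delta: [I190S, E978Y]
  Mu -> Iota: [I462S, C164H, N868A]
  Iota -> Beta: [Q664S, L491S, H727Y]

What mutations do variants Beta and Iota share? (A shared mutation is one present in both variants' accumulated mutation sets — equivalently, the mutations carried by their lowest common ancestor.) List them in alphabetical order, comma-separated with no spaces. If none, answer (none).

Accumulating mutations along path to Beta:
  At Theta: gained [] -> total []
  At Mu: gained ['D458L', 'G890C'] -> total ['D458L', 'G890C']
  At Iota: gained ['I462S', 'C164H', 'N868A'] -> total ['C164H', 'D458L', 'G890C', 'I462S', 'N868A']
  At Beta: gained ['Q664S', 'L491S', 'H727Y'] -> total ['C164H', 'D458L', 'G890C', 'H727Y', 'I462S', 'L491S', 'N868A', 'Q664S']
Mutations(Beta) = ['C164H', 'D458L', 'G890C', 'H727Y', 'I462S', 'L491S', 'N868A', 'Q664S']
Accumulating mutations along path to Iota:
  At Theta: gained [] -> total []
  At Mu: gained ['D458L', 'G890C'] -> total ['D458L', 'G890C']
  At Iota: gained ['I462S', 'C164H', 'N868A'] -> total ['C164H', 'D458L', 'G890C', 'I462S', 'N868A']
Mutations(Iota) = ['C164H', 'D458L', 'G890C', 'I462S', 'N868A']
Intersection: ['C164H', 'D458L', 'G890C', 'H727Y', 'I462S', 'L491S', 'N868A', 'Q664S'] ∩ ['C164H', 'D458L', 'G890C', 'I462S', 'N868A'] = ['C164H', 'D458L', 'G890C', 'I462S', 'N868A']

Answer: C164H,D458L,G890C,I462S,N868A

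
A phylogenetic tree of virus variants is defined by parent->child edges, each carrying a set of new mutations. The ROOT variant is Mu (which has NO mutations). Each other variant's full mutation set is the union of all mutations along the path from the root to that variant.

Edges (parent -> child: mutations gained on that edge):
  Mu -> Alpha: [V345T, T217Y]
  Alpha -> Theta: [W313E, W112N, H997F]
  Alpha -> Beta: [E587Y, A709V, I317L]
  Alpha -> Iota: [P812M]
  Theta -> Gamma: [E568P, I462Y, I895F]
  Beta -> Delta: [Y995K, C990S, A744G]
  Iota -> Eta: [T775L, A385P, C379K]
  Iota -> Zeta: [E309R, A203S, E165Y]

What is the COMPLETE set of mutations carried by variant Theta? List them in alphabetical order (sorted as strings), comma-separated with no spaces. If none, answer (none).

At Mu: gained [] -> total []
At Alpha: gained ['V345T', 'T217Y'] -> total ['T217Y', 'V345T']
At Theta: gained ['W313E', 'W112N', 'H997F'] -> total ['H997F', 'T217Y', 'V345T', 'W112N', 'W313E']

Answer: H997F,T217Y,V345T,W112N,W313E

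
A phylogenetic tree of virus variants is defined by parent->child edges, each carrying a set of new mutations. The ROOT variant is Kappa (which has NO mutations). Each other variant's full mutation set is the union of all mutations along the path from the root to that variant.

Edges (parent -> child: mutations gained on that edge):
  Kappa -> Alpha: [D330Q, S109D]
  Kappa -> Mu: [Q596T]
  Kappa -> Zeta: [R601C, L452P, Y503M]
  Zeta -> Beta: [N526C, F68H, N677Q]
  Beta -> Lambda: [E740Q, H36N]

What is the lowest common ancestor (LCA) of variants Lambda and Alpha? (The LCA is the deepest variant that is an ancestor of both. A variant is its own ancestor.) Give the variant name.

Path from root to Lambda: Kappa -> Zeta -> Beta -> Lambda
  ancestors of Lambda: {Kappa, Zeta, Beta, Lambda}
Path from root to Alpha: Kappa -> Alpha
  ancestors of Alpha: {Kappa, Alpha}
Common ancestors: {Kappa}
Walk up from Alpha: Alpha (not in ancestors of Lambda), Kappa (in ancestors of Lambda)
Deepest common ancestor (LCA) = Kappa

Answer: Kappa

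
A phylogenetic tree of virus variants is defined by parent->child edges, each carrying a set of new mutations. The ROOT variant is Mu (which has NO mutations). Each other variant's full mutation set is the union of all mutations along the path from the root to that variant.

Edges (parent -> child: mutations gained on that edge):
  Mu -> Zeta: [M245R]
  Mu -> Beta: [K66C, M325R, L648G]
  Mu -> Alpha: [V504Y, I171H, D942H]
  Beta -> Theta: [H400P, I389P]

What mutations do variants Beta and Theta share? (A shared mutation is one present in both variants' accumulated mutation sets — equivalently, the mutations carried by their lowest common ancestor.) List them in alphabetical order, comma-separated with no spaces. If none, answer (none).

Accumulating mutations along path to Beta:
  At Mu: gained [] -> total []
  At Beta: gained ['K66C', 'M325R', 'L648G'] -> total ['K66C', 'L648G', 'M325R']
Mutations(Beta) = ['K66C', 'L648G', 'M325R']
Accumulating mutations along path to Theta:
  At Mu: gained [] -> total []
  At Beta: gained ['K66C', 'M325R', 'L648G'] -> total ['K66C', 'L648G', 'M325R']
  At Theta: gained ['H400P', 'I389P'] -> total ['H400P', 'I389P', 'K66C', 'L648G', 'M325R']
Mutations(Theta) = ['H400P', 'I389P', 'K66C', 'L648G', 'M325R']
Intersection: ['K66C', 'L648G', 'M325R'] ∩ ['H400P', 'I389P', 'K66C', 'L648G', 'M325R'] = ['K66C', 'L648G', 'M325R']

Answer: K66C,L648G,M325R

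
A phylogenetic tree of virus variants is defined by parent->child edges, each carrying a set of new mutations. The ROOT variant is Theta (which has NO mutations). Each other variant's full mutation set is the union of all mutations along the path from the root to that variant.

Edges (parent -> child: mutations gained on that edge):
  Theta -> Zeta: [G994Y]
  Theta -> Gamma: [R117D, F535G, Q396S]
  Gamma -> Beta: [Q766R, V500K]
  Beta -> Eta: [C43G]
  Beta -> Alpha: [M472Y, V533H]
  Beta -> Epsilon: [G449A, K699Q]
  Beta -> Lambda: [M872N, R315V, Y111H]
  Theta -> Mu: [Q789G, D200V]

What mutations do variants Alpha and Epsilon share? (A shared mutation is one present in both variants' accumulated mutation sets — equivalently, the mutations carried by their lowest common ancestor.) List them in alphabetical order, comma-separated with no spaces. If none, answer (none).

Answer: F535G,Q396S,Q766R,R117D,V500K

Derivation:
Accumulating mutations along path to Alpha:
  At Theta: gained [] -> total []
  At Gamma: gained ['R117D', 'F535G', 'Q396S'] -> total ['F535G', 'Q396S', 'R117D']
  At Beta: gained ['Q766R', 'V500K'] -> total ['F535G', 'Q396S', 'Q766R', 'R117D', 'V500K']
  At Alpha: gained ['M472Y', 'V533H'] -> total ['F535G', 'M472Y', 'Q396S', 'Q766R', 'R117D', 'V500K', 'V533H']
Mutations(Alpha) = ['F535G', 'M472Y', 'Q396S', 'Q766R', 'R117D', 'V500K', 'V533H']
Accumulating mutations along path to Epsilon:
  At Theta: gained [] -> total []
  At Gamma: gained ['R117D', 'F535G', 'Q396S'] -> total ['F535G', 'Q396S', 'R117D']
  At Beta: gained ['Q766R', 'V500K'] -> total ['F535G', 'Q396S', 'Q766R', 'R117D', 'V500K']
  At Epsilon: gained ['G449A', 'K699Q'] -> total ['F535G', 'G449A', 'K699Q', 'Q396S', 'Q766R', 'R117D', 'V500K']
Mutations(Epsilon) = ['F535G', 'G449A', 'K699Q', 'Q396S', 'Q766R', 'R117D', 'V500K']
Intersection: ['F535G', 'M472Y', 'Q396S', 'Q766R', 'R117D', 'V500K', 'V533H'] ∩ ['F535G', 'G449A', 'K699Q', 'Q396S', 'Q766R', 'R117D', 'V500K'] = ['F535G', 'Q396S', 'Q766R', 'R117D', 'V500K']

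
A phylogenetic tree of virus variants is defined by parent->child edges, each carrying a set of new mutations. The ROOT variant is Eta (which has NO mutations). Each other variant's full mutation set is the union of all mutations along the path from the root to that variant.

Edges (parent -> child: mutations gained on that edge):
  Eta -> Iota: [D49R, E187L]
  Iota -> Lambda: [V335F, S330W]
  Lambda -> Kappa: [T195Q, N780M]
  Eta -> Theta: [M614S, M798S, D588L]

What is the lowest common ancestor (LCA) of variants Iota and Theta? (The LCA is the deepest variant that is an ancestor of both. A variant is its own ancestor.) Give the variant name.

Path from root to Iota: Eta -> Iota
  ancestors of Iota: {Eta, Iota}
Path from root to Theta: Eta -> Theta
  ancestors of Theta: {Eta, Theta}
Common ancestors: {Eta}
Walk up from Theta: Theta (not in ancestors of Iota), Eta (in ancestors of Iota)
Deepest common ancestor (LCA) = Eta

Answer: Eta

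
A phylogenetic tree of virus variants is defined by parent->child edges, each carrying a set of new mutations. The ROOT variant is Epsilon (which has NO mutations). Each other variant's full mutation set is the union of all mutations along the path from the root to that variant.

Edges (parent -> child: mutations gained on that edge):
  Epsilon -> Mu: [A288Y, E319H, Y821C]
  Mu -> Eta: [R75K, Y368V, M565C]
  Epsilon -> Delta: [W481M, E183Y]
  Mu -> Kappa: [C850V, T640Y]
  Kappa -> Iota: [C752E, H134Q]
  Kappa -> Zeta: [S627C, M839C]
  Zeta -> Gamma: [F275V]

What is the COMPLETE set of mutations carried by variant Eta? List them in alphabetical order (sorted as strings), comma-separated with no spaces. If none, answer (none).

At Epsilon: gained [] -> total []
At Mu: gained ['A288Y', 'E319H', 'Y821C'] -> total ['A288Y', 'E319H', 'Y821C']
At Eta: gained ['R75K', 'Y368V', 'M565C'] -> total ['A288Y', 'E319H', 'M565C', 'R75K', 'Y368V', 'Y821C']

Answer: A288Y,E319H,M565C,R75K,Y368V,Y821C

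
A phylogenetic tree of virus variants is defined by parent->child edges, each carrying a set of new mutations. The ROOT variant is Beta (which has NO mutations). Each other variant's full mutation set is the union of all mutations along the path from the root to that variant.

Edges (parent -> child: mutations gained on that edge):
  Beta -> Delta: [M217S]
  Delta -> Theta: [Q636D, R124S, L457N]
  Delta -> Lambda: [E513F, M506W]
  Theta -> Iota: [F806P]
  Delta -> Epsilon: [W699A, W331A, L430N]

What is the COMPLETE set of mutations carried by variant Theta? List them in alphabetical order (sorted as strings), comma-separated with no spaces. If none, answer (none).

At Beta: gained [] -> total []
At Delta: gained ['M217S'] -> total ['M217S']
At Theta: gained ['Q636D', 'R124S', 'L457N'] -> total ['L457N', 'M217S', 'Q636D', 'R124S']

Answer: L457N,M217S,Q636D,R124S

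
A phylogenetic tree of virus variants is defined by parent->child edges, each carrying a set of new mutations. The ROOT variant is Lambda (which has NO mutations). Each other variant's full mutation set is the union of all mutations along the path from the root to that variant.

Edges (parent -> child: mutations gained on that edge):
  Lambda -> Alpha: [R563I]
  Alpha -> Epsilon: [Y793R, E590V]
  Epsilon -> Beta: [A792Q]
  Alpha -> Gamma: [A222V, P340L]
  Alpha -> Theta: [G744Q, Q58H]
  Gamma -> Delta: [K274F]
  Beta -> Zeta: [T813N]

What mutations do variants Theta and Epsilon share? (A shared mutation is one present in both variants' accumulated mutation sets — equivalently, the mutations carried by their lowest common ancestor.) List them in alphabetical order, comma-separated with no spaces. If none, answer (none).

Accumulating mutations along path to Theta:
  At Lambda: gained [] -> total []
  At Alpha: gained ['R563I'] -> total ['R563I']
  At Theta: gained ['G744Q', 'Q58H'] -> total ['G744Q', 'Q58H', 'R563I']
Mutations(Theta) = ['G744Q', 'Q58H', 'R563I']
Accumulating mutations along path to Epsilon:
  At Lambda: gained [] -> total []
  At Alpha: gained ['R563I'] -> total ['R563I']
  At Epsilon: gained ['Y793R', 'E590V'] -> total ['E590V', 'R563I', 'Y793R']
Mutations(Epsilon) = ['E590V', 'R563I', 'Y793R']
Intersection: ['G744Q', 'Q58H', 'R563I'] ∩ ['E590V', 'R563I', 'Y793R'] = ['R563I']

Answer: R563I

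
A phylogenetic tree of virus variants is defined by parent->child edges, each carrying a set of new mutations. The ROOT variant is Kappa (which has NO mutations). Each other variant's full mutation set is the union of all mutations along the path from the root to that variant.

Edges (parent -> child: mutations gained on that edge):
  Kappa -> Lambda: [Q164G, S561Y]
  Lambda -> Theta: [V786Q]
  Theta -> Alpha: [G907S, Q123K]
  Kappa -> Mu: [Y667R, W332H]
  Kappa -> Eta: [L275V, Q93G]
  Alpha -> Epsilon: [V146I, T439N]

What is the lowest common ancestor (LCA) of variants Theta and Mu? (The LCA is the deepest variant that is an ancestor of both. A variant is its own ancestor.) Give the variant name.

Answer: Kappa

Derivation:
Path from root to Theta: Kappa -> Lambda -> Theta
  ancestors of Theta: {Kappa, Lambda, Theta}
Path from root to Mu: Kappa -> Mu
  ancestors of Mu: {Kappa, Mu}
Common ancestors: {Kappa}
Walk up from Mu: Mu (not in ancestors of Theta), Kappa (in ancestors of Theta)
Deepest common ancestor (LCA) = Kappa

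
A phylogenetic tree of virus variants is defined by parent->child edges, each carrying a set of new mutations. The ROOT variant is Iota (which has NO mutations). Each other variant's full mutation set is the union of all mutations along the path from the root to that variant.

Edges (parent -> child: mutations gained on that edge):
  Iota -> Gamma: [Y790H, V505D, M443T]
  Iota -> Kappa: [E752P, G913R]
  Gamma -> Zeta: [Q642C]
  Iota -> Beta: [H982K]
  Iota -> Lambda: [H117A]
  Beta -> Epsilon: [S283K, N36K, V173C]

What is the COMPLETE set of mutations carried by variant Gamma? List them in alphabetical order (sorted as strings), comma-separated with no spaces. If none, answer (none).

At Iota: gained [] -> total []
At Gamma: gained ['Y790H', 'V505D', 'M443T'] -> total ['M443T', 'V505D', 'Y790H']

Answer: M443T,V505D,Y790H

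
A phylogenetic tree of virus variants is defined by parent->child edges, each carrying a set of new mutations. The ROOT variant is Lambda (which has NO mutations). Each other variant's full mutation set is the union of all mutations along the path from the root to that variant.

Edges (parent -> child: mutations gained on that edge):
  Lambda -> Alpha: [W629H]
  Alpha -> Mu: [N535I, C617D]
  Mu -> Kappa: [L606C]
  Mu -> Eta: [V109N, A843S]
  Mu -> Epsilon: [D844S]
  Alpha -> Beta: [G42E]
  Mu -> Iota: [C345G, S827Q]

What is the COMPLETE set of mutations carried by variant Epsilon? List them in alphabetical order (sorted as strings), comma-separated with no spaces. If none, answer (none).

At Lambda: gained [] -> total []
At Alpha: gained ['W629H'] -> total ['W629H']
At Mu: gained ['N535I', 'C617D'] -> total ['C617D', 'N535I', 'W629H']
At Epsilon: gained ['D844S'] -> total ['C617D', 'D844S', 'N535I', 'W629H']

Answer: C617D,D844S,N535I,W629H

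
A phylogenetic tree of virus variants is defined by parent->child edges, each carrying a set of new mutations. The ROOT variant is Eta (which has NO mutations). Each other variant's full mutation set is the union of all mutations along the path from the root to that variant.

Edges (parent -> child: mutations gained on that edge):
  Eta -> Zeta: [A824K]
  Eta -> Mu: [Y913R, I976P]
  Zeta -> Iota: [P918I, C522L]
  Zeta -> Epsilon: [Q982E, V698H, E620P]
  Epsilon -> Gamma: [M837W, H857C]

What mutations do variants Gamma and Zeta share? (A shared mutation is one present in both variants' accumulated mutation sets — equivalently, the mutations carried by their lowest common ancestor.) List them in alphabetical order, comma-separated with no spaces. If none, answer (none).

Answer: A824K

Derivation:
Accumulating mutations along path to Gamma:
  At Eta: gained [] -> total []
  At Zeta: gained ['A824K'] -> total ['A824K']
  At Epsilon: gained ['Q982E', 'V698H', 'E620P'] -> total ['A824K', 'E620P', 'Q982E', 'V698H']
  At Gamma: gained ['M837W', 'H857C'] -> total ['A824K', 'E620P', 'H857C', 'M837W', 'Q982E', 'V698H']
Mutations(Gamma) = ['A824K', 'E620P', 'H857C', 'M837W', 'Q982E', 'V698H']
Accumulating mutations along path to Zeta:
  At Eta: gained [] -> total []
  At Zeta: gained ['A824K'] -> total ['A824K']
Mutations(Zeta) = ['A824K']
Intersection: ['A824K', 'E620P', 'H857C', 'M837W', 'Q982E', 'V698H'] ∩ ['A824K'] = ['A824K']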